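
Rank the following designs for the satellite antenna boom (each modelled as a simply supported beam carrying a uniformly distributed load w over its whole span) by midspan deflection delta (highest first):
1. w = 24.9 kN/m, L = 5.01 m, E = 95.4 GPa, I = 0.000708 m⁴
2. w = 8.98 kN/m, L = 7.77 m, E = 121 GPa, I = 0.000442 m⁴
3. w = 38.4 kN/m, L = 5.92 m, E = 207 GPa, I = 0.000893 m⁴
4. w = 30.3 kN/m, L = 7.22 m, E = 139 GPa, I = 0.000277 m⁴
Model: a simply supported beam carrying a uniformly distributed load w over its whole span, so delta = (5·w·L^4) / (384·E·I) (SI units).
  Case 1: delta = (5 × 24900 × 5.01^4) / (384 × (9.54 × 10¹⁰) × 0.000708) = 0.003024 m = 3.024 mm
  Case 2: delta = (5 × 8980 × 7.77^4) / (384 × (1.21 × 10¹¹) × 0.000442) = 0.007969 m = 7.969 mm
  Case 3: delta = (5 × 38400 × 5.92^4) / (384 × (2.07 × 10¹¹) × 0.000893) = 0.003322 m = 3.322 mm
  Case 4: delta = (5 × 30300 × 7.22^4) / (384 × (1.39 × 10¹¹) × 0.000277) = 0.02784 m = 27.84 mm
Ordering: 27.84 mm (case 4) > 7.969 mm (case 2) > 3.322 mm (case 3) > 3.024 mm (case 1)
Final answer: 4, 2, 3, 1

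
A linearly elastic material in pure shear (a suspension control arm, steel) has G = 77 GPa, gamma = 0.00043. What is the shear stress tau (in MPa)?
Model: a linearly elastic material in pure shear, so tau = G·gamma.
Convert to SI units:
  G = 77 GPa = 7.7 × 10¹⁰ Pa
Substitute:
  tau = (7.7 × 10¹⁰) × 0.00043
  tau = 3.311 × 10⁷ Pa
Convert: tau = 3.311 × 10⁷ Pa = 33.11 MPa
Final answer: tau = 33.11 MPa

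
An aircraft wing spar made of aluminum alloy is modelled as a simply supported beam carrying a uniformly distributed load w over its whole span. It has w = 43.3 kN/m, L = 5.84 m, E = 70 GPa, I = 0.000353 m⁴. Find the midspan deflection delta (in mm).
Model: a simply supported beam carrying a uniformly distributed load w over its whole span, so delta = (5·w·L^4) / (384·E·I).
Convert to SI units:
  w = 43.3 kN/m = 43300 N/m
  E = 70 GPa = 7 × 10¹⁰ Pa
Substitute:
  delta = (5 × 43300 × 5.84^4) / (384 × (7 × 10¹⁰) × 0.000353)
  delta = 0.02654 m
Convert: delta = 0.02654 m = 26.54 mm
Final answer: delta = 26.54 mm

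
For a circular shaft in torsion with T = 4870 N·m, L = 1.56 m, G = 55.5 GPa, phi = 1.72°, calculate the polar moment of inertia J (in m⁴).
Model: a circular shaft in torsion, so phi = (T·L) / (G·J).
Solve for J: J = (T·L) / (phi·G).
Convert to SI units:
  G = 55.5 GPa = 5.55 × 10¹⁰ Pa
  phi = 1.72° = 0.03002 rad
Substitute:
  J = (4870 × 1.56) / (0.03002 × (5.55 × 10¹⁰))
  J = 4.56 × 10⁻⁶ m⁴
Final answer: J = 4.56 × 10⁻⁶ m⁴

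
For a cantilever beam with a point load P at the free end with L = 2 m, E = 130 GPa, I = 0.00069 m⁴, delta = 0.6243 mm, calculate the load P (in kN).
Model: a cantilever beam with a point load P at the free end, so delta = (P·L^3) / (3·E·I).
Solve for P: P = (3·delta·E·I) / L^3.
Convert to SI units:
  E = 130 GPa = 1.3 × 10¹¹ Pa
  delta = 0.6243 mm = 0.0006243 m
Substitute:
  P = (3 × 0.0006243 × (1.3 × 10¹¹) × 0.00069) / 2^3
  P = 21000 N
Convert: P = 21000 N = 21 kN
Final answer: P = 21 kN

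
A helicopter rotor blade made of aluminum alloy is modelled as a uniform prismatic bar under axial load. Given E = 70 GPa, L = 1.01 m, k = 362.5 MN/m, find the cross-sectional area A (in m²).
Model: a uniform prismatic bar under axial load, so k = (A·E) / L.
Solve for A: A = (k·L) / E.
Convert to SI units:
  E = 70 GPa = 7 × 10¹⁰ Pa
  k = 362.5 MN/m = 3.625 × 10⁸ N/m
Substitute:
  A = ((3.625 × 10⁸) × 1.01) / (7 × 10¹⁰)
  A = 0.00523 m²
Final answer: A = 0.00523 m²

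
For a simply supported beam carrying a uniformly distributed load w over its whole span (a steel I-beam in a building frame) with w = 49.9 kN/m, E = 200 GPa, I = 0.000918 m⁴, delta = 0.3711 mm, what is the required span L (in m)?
Model: a simply supported beam carrying a uniformly distributed load w over its whole span, so delta = (5·w·L^4) / (384·E·I).
Solve for L: L = ((384·delta·E·I) / (5·w))^(1/4).
Convert to SI units:
  w = 49.9 kN/m = 49900 N/m
  E = 200 GPa = 2 × 10¹¹ Pa
  delta = 0.3711 mm = 0.0003711 m
Substitute:
  L = ((384 × 0.0003711 × (2 × 10¹¹) × 0.000918) / (5 × 49900))^(1/4)
  L = 3.2 m
Final answer: L = 3.2 m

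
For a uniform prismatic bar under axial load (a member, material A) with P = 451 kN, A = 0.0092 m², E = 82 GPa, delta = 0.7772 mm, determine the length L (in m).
Model: a uniform prismatic bar under axial load, so delta = (P·L) / (A·E).
Solve for L: L = (delta·A·E) / P.
Convert to SI units:
  P = 451 kN = 451000 N
  E = 82 GPa = 8.2 × 10¹⁰ Pa
  delta = 0.7772 mm = 0.0007772 m
Substitute:
  L = (0.0007772 × 0.0092 × (8.2 × 10¹⁰)) / 451000
  L = 1.3 m
Final answer: L = 1.3 m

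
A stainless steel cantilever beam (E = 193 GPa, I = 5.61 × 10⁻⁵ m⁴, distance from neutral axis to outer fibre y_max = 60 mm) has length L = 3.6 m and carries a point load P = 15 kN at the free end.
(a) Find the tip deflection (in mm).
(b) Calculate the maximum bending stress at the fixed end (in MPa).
(a) Tip deflection of a cantilever with an end point load: δ = P·L^3 / (3·E·I). Convert P = 15 kN = 15000 N, E = 193 GPa = 1.93 × 10¹¹ Pa.
  δ = (15000 × 3.6^3) / (3 × (1.93 × 10¹¹) × (5.61 × 10⁻⁵)) = 0.02155 m = 21.55 mm
(b) Maximum bending moment at the fixed end: M = P·L = 15000 × 3.6 = 54000 N·m. Convert y_max = 60 mm = 0.06 m.
  σ = M·y_max / I = (54000 × 0.06) / (5.61 × 10⁻⁵) = 5.775 × 10⁷ Pa = 57.75 MPa
Final answer: (a) δ = 21.55 mm, (b) σ = 57.75 MPa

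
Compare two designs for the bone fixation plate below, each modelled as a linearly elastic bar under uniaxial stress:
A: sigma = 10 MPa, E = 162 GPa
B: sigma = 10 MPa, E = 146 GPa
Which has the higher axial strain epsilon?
Model: a linearly elastic bar under uniaxial stress, so epsilon = sigma / E (SI units).
  A: epsilon = (1 × 10⁷) / (1.62 × 10¹¹) = 6.173 × 10⁻⁵
  B: epsilon = (1 × 10⁷) / (1.46 × 10¹¹) = 6.849 × 10⁻⁵
6.849 × 10⁻⁵ > 6.173 × 10⁻⁵, so B is larger.
Final answer: B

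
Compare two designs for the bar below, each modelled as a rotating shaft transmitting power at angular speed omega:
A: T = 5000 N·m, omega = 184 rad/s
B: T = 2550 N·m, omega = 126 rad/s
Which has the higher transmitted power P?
Model: a rotating shaft transmitting power at angular speed omega, so P = T·omega (SI units).
  A: P = 5000 × 184 = 920000 W = 920 kW
  B: P = 2550 × 126 = 321300 W = 321.3 kW
920 kW > 321.3 kW, so A is larger.
Final answer: A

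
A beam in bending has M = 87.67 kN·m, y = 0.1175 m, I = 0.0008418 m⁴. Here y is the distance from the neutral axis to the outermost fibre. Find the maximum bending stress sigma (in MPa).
Model: a beam in bending, so sigma = (M·y) / I.
Convert to SI units:
  M = 87.67 kN·m = 87670 N·m
Substitute:
  sigma = (87670 × 0.1175) / 0.0008418
  sigma = 1.224 × 10⁷ Pa
Convert: sigma = 1.224 × 10⁷ Pa = 12.24 MPa
Final answer: sigma = 12.24 MPa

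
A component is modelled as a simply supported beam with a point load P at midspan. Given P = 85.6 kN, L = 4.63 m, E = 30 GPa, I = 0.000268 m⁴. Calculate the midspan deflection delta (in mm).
Model: a simply supported beam with a point load P at midspan, so delta = (P·L^3) / (48·E·I).
Convert to SI units:
  P = 85.6 kN = 85600 N
  E = 30 GPa = 3 × 10¹⁰ Pa
Substitute:
  delta = (85600 × 4.63^3) / (48 × (3 × 10¹⁰) × 0.000268)
  delta = 0.02202 m
Convert: delta = 0.02202 m = 22.02 mm
Final answer: delta = 22.02 mm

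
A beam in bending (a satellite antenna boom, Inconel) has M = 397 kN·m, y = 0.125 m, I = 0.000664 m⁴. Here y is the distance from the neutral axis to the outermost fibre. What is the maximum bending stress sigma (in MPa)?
Model: a beam in bending, so sigma = (M·y) / I.
Convert to SI units:
  M = 397 kN·m = 397000 N·m
Substitute:
  sigma = (397000 × 0.125) / 0.000664
  sigma = 7.474 × 10⁷ Pa
Convert: sigma = 7.474 × 10⁷ Pa = 74.74 MPa
Final answer: sigma = 74.74 MPa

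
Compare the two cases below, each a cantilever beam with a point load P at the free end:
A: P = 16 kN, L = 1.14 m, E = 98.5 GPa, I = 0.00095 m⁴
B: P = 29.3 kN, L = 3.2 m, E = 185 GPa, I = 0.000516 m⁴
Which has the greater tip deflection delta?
Model: a cantilever beam with a point load P at the free end, so delta = (P·L^3) / (3·E·I) (SI units).
  A: delta = (16000 × 1.14^3) / (3 × (9.85 × 10¹⁰) × 0.00095) = 8.444 × 10⁻⁵ m = 0.08444 mm
  B: delta = (29300 × 3.2^3) / (3 × (1.85 × 10¹¹) × 0.000516) = 0.003353 m = 3.353 mm
3.353 mm > 0.08444 mm, so B is larger.
Final answer: B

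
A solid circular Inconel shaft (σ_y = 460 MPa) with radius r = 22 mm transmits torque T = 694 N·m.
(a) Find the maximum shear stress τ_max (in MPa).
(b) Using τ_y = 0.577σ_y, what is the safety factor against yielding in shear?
(a) For a solid circular shaft, τ_max = T·r/J with J = π·r^4/2, i.e. τ_max = 2·T / (π·r^3). Convert r = 22 mm = 0.022 m.
  τ_max = (2 × 694) / (π × 0.022^3) = 4.149 × 10⁷ Pa = 41.49 MPa
(b) τ_y = 0.577 × 460 = 265.42 MPa
  SF = τ_y/τ_max = 265.42 / 41.49 = 6.397
Final answer: (a) τ_max = 41.49 MPa, (b) SF = 6.397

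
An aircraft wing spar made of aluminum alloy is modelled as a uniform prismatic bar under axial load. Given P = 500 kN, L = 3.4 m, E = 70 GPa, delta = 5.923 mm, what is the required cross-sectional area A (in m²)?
Model: a uniform prismatic bar under axial load, so delta = (P·L) / (A·E).
Solve for A: A = (P·L) / (delta·E).
Convert to SI units:
  P = 500 kN = 500000 N
  E = 70 GPa = 7 × 10¹⁰ Pa
  delta = 5.923 mm = 0.005923 m
Substitute:
  A = (500000 × 3.4) / (0.005923 × (7 × 10¹⁰))
  A = 0.0041 m²
Final answer: A = 0.0041 m²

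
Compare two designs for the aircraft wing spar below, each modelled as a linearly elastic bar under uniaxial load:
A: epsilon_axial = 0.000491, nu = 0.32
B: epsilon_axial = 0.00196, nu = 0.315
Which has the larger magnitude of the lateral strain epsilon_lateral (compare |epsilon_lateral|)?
Model: a linearly elastic bar under uniaxial load, so epsilon_lateral = -nu·epsilon_axial (SI units).
  A: epsilon_lateral = -(0.32 × 0.000491) = -0.0001571
  B: epsilon_lateral = -(0.315 × 0.00196) = -0.0006174
|epsilon_lateral|: A = 0.0001571, B = 0.0006174, so B is larger in magnitude.
Final answer: B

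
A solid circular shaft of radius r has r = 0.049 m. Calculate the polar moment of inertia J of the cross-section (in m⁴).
Model: a solid circular shaft of radius r, so J = (π·r^4) / 2.
Substitute:
  J = (π × 0.049^4) / 2
  J = 9.055 × 10⁻⁶ m⁴
Final answer: J = 9.055 × 10⁻⁶ m⁴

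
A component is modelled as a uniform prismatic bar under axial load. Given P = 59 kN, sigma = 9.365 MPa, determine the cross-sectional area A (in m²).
Model: a uniform prismatic bar under axial load, so sigma = P / A.
Solve for A: A = P / sigma.
Convert to SI units:
  P = 59 kN = 59000 N
  sigma = 9.365 MPa = 9.365 × 10⁶ Pa
Substitute:
  A = 59000 / (9.365 × 10⁶)
  A = 0.0063 m²
Final answer: A = 0.0063 m²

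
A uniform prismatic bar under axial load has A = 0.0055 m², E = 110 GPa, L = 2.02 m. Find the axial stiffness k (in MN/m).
Model: a uniform prismatic bar under axial load, so k = (A·E) / L.
Convert to SI units:
  E = 110 GPa = 1.1 × 10¹¹ Pa
Substitute:
  k = (0.0055 × (1.1 × 10¹¹)) / 2.02
  k = 2.995 × 10⁸ N/m
Convert: k = 2.995 × 10⁸ N/m = 299.5 MN/m
Final answer: k = 299.5 MN/m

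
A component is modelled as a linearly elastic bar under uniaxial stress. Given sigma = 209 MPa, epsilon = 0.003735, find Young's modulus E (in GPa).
Model: a linearly elastic bar under uniaxial stress, so epsilon = sigma / E.
Solve for E: E = sigma / epsilon.
Convert to SI units:
  sigma = 209 MPa = 2.09 × 10⁸ Pa
Substitute:
  E = (2.09 × 10⁸) / 0.003735
  E = 5.596 × 10¹⁰ Pa
Convert: E = 5.596 × 10¹⁰ Pa = 55.96 GPa
Final answer: E = 55.96 GPa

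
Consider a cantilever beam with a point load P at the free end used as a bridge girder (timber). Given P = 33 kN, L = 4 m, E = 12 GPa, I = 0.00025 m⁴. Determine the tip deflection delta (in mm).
Model: a cantilever beam with a point load P at the free end, so delta = (P·L^3) / (3·E·I).
Convert to SI units:
  P = 33 kN = 33000 N
  E = 12 GPa = 1.2 × 10¹⁰ Pa
Substitute:
  delta = (33000 × 4^3) / (3 × (1.2 × 10¹⁰) × 0.00025)
  delta = 0.2347 m
Convert: delta = 0.2347 m = 234.7 mm
Final answer: delta = 234.7 mm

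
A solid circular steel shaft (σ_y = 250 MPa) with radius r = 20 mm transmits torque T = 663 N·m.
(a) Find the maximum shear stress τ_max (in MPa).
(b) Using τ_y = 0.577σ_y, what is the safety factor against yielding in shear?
(a) For a solid circular shaft, τ_max = T·r/J with J = π·r^4/2, i.e. τ_max = 2·T / (π·r^3). Convert r = 20 mm = 0.02 m.
  τ_max = (2 × 663) / (π × 0.02^3) = 5.276 × 10⁷ Pa = 52.76 MPa
(b) τ_y = 0.577 × 250 = 144.25 MPa
  SF = τ_y/τ_max = 144.25 / 52.76 = 2.734
Final answer: (a) τ_max = 52.76 MPa, (b) SF = 2.734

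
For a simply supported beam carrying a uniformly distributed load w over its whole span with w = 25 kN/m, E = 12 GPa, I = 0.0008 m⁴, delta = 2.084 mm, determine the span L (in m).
Model: a simply supported beam carrying a uniformly distributed load w over its whole span, so delta = (5·w·L^4) / (384·E·I).
Solve for L: L = ((384·delta·E·I) / (5·w))^(1/4).
Convert to SI units:
  w = 25 kN/m = 25000 N/m
  E = 12 GPa = 1.2 × 10¹⁰ Pa
  delta = 2.084 mm = 0.002084 m
Substitute:
  L = ((384 × 0.002084 × (1.2 × 10¹⁰) × 0.0008) / (5 × 25000))^(1/4)
  L = 2.8 m
Final answer: L = 2.8 m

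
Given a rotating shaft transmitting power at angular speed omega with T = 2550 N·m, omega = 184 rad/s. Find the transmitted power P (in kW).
Model: a rotating shaft transmitting power at angular speed omega, so P = T·omega.
Substitute:
  P = 2550 × 184
  P = 469200 W
Convert: P = 469200 W = 469.2 kW
Final answer: P = 469.2 kW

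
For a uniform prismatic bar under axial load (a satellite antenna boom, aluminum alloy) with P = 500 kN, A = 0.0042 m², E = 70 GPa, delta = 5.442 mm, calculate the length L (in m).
Model: a uniform prismatic bar under axial load, so delta = (P·L) / (A·E).
Solve for L: L = (delta·A·E) / P.
Convert to SI units:
  P = 500 kN = 500000 N
  E = 70 GPa = 7 × 10¹⁰ Pa
  delta = 5.442 mm = 0.005442 m
Substitute:
  L = (0.005442 × 0.0042 × (7 × 10¹⁰)) / 500000
  L = 3.2 m
Final answer: L = 3.2 m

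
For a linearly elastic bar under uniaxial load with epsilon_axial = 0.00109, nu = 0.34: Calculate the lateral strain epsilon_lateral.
Model: a linearly elastic bar under uniaxial load, so epsilon_lateral = -nu·epsilon_axial.
Substitute:
  epsilon_lateral = -(0.34 × 0.00109)
  epsilon_lateral = -0.0003706
Final answer: epsilon_lateral = -0.0003706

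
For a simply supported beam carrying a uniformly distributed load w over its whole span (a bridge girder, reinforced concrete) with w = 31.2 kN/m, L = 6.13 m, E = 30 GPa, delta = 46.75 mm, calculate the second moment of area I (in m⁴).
Model: a simply supported beam carrying a uniformly distributed load w over its whole span, so delta = (5·w·L^4) / (384·E·I).
Solve for I: I = (5·w·L^4) / (384·delta·E).
Convert to SI units:
  w = 31.2 kN/m = 31200 N/m
  E = 30 GPa = 3 × 10¹⁰ Pa
  delta = 46.75 mm = 0.04675 m
Substitute:
  I = (5 × 31200 × 6.13^4) / (384 × 0.04675 × (3 × 10¹⁰))
  I = 0.000409 m⁴
Final answer: I = 0.000409 m⁴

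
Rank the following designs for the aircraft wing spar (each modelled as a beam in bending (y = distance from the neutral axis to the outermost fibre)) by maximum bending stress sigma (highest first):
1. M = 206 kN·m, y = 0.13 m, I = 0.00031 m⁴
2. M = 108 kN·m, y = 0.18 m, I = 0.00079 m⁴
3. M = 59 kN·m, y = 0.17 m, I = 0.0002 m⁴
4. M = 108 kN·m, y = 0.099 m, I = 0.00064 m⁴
Model: a beam in bending (y = distance from the neutral axis to the outermost fibre), so sigma = (M·y) / I (SI units).
  Case 1: sigma = (206000 × 0.13) / 0.00031 = 8.639 × 10⁷ Pa = 86.39 MPa
  Case 2: sigma = (108000 × 0.18) / 0.00079 = 2.461 × 10⁷ Pa = 24.61 MPa
  Case 3: sigma = (59000 × 0.17) / 0.0002 = 5.015 × 10⁷ Pa = 50.15 MPa
  Case 4: sigma = (108000 × 0.099) / 0.00064 = 1.671 × 10⁷ Pa = 16.71 MPa
Ordering: 86.39 MPa (case 1) > 50.15 MPa (case 3) > 24.61 MPa (case 2) > 16.71 MPa (case 4)
Final answer: 1, 3, 2, 4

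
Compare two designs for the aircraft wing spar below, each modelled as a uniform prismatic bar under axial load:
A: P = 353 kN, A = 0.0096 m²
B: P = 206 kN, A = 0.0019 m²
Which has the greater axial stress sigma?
Model: a uniform prismatic bar under axial load, so sigma = P / A (SI units).
  A: sigma = 353000 / 0.0096 = 3.677 × 10⁷ Pa = 36.77 MPa
  B: sigma = 206000 / 0.0019 = 1.084 × 10⁸ Pa = 108.4 MPa
108.4 MPa > 36.77 MPa, so B is larger.
Final answer: B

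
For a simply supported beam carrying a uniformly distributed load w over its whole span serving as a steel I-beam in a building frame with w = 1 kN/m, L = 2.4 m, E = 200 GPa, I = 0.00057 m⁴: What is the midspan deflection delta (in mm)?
Model: a simply supported beam carrying a uniformly distributed load w over its whole span, so delta = (5·w·L^4) / (384·E·I).
Convert to SI units:
  w = 1 kN/m = 1000 N/m
  E = 200 GPa = 2 × 10¹¹ Pa
Substitute:
  delta = (5 × 1000 × 2.4^4) / (384 × (2 × 10¹¹) × 0.00057)
  delta = 3.789 × 10⁻⁶ m
Convert: delta = 3.789 × 10⁻⁶ m = 0.003789 mm
Final answer: delta = 0.003789 mm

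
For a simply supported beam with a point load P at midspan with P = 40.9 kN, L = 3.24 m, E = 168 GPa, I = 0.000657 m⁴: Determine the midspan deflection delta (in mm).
Model: a simply supported beam with a point load P at midspan, so delta = (P·L^3) / (48·E·I).
Convert to SI units:
  P = 40.9 kN = 40900 N
  E = 168 GPa = 1.68 × 10¹¹ Pa
Substitute:
  delta = (40900 × 3.24^3) / (48 × (1.68 × 10¹¹) × 0.000657)
  delta = 0.0002626 m
Convert: delta = 0.0002626 m = 0.2626 mm
Final answer: delta = 0.2626 mm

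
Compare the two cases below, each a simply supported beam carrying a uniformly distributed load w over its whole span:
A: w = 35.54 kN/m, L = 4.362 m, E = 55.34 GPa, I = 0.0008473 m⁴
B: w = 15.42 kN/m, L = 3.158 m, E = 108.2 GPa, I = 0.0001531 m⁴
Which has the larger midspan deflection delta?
Model: a simply supported beam carrying a uniformly distributed load w over its whole span, so delta = (5·w·L^4) / (384·E·I) (SI units).
  A: delta = (5 × 35540 × 4.362^4) / (384 × (5.534 × 10¹⁰) × 0.0008473) = 0.003573 m = 3.573 mm
  B: delta = (5 × 15420 × 3.158^4) / (384 × (1.082 × 10¹¹) × 0.0001531) = 0.001206 m = 1.206 mm
3.573 mm > 1.206 mm, so A is larger.
Final answer: A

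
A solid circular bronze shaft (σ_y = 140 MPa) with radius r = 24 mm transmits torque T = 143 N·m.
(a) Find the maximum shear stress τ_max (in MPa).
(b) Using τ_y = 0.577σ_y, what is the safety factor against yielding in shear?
(a) For a solid circular shaft, τ_max = T·r/J with J = π·r^4/2, i.e. τ_max = 2·T / (π·r^3). Convert r = 24 mm = 0.024 m.
  τ_max = (2 × 143) / (π × 0.024^3) = 6.585 × 10⁶ Pa = 6.585 MPa
(b) τ_y = 0.577 × 140 = 80.78 MPa
  SF = τ_y/τ_max = 80.78 / 6.585 = 12.27
Final answer: (a) τ_max = 6.585 MPa, (b) SF = 12.27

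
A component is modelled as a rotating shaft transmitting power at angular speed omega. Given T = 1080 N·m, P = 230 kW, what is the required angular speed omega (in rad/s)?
Model: a rotating shaft transmitting power at angular speed omega, so P = T·omega.
Solve for omega: omega = P / T.
Convert to SI units:
  P = 230 kW = 230000 W
Substitute:
  omega = 230000 / 1080
  omega = 213 rad/s
Final answer: omega = 213 rad/s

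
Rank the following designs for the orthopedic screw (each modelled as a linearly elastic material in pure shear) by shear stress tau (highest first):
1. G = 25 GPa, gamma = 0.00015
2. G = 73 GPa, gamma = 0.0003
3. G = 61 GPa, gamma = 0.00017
Model: a linearly elastic material in pure shear, so tau = G·gamma (SI units).
  Case 1: tau = (2.5 × 10¹⁰) × 0.00015 = 3.75 × 10⁶ Pa = 3.75 MPa
  Case 2: tau = (7.3 × 10¹⁰) × 0.0003 = 2.19 × 10⁷ Pa = 21.9 MPa
  Case 3: tau = (6.1 × 10¹⁰) × 0.00017 = 1.037 × 10⁷ Pa = 10.37 MPa
Ordering: 21.9 MPa (case 2) > 10.37 MPa (case 3) > 3.75 MPa (case 1)
Final answer: 2, 3, 1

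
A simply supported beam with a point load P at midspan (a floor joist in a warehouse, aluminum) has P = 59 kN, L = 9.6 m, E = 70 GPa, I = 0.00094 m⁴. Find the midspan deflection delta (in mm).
Model: a simply supported beam with a point load P at midspan, so delta = (P·L^3) / (48·E·I).
Convert to SI units:
  P = 59 kN = 59000 N
  E = 70 GPa = 7 × 10¹⁰ Pa
Substitute:
  delta = (59000 × 9.6^3) / (48 × (7 × 10¹⁰) × 0.00094)
  delta = 0.01653 m
Convert: delta = 0.01653 m = 16.53 mm
Final answer: delta = 16.53 mm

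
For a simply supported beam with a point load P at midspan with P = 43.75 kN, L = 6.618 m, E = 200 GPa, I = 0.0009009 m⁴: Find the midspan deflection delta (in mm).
Model: a simply supported beam with a point load P at midspan, so delta = (P·L^3) / (48·E·I).
Convert to SI units:
  P = 43.75 kN = 43750 N
  E = 200 GPa = 2 × 10¹¹ Pa
Substitute:
  delta = (43750 × 6.618^3) / (48 × (2 × 10¹¹) × 0.0009009)
  delta = 0.001466 m
Convert: delta = 0.001466 m = 1.466 mm
Final answer: delta = 1.466 mm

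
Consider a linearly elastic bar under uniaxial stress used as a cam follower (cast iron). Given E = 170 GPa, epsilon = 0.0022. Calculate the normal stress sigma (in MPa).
Model: a linearly elastic bar under uniaxial stress, so sigma = E·epsilon.
Convert to SI units:
  E = 170 GPa = 1.7 × 10¹¹ Pa
Substitute:
  sigma = (1.7 × 10¹¹) × 0.0022
  sigma = 3.74 × 10⁸ Pa
Convert: sigma = 3.74 × 10⁸ Pa = 374 MPa
Final answer: sigma = 374 MPa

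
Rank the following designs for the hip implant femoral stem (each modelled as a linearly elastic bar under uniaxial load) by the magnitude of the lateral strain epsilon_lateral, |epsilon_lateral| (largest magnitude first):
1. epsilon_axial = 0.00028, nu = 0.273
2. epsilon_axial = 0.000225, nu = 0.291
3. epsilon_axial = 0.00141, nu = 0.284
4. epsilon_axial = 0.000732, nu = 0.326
Model: a linearly elastic bar under uniaxial load, so epsilon_lateral = -nu·epsilon_axial (SI units).
  Case 1: epsilon_lateral = -(0.273 × 0.00028) = -7.644 × 10⁻⁵
  Case 2: epsilon_lateral = -(0.291 × 0.000225) = -6.547 × 10⁻⁵
  Case 3: epsilon_lateral = -(0.284 × 0.00141) = -0.0004004
  Case 4: epsilon_lateral = -(0.326 × 0.000732) = -0.0002386
Ordering by |epsilon_lateral|: 0.0004004 (case 3) > 0.0002386 (case 4) > 7.644 × 10⁻⁵ (case 1) > 6.547 × 10⁻⁵ (case 2)
Final answer: 3, 4, 1, 2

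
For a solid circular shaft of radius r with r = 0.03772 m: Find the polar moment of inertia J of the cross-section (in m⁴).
Model: a solid circular shaft of radius r, so J = (π·r^4) / 2.
Substitute:
  J = (π × 0.03772^4) / 2
  J = 3.18 × 10⁻⁶ m⁴
Final answer: J = 3.18 × 10⁻⁶ m⁴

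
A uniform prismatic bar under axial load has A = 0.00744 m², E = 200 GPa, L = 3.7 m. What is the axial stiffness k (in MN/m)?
Model: a uniform prismatic bar under axial load, so k = (A·E) / L.
Convert to SI units:
  E = 200 GPa = 2 × 10¹¹ Pa
Substitute:
  k = (0.00744 × (2 × 10¹¹)) / 3.7
  k = 4.022 × 10⁸ N/m
Convert: k = 4.022 × 10⁸ N/m = 402.2 MN/m
Final answer: k = 402.2 MN/m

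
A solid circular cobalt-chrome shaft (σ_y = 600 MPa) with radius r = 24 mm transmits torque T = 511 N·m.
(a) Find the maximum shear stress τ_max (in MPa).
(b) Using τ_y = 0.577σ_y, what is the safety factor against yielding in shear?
(a) For a solid circular shaft, τ_max = T·r/J with J = π·r^4/2, i.e. τ_max = 2·T / (π·r^3). Convert r = 24 mm = 0.024 m.
  τ_max = (2 × 511) / (π × 0.024^3) = 2.353 × 10⁷ Pa = 23.53 MPa
(b) τ_y = 0.577 × 600 = 346.2 MPa
  SF = τ_y/τ_max = 346.2 / 23.53 = 14.71
Final answer: (a) τ_max = 23.53 MPa, (b) SF = 14.71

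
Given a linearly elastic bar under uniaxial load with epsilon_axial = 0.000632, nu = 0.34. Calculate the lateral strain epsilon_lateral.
Model: a linearly elastic bar under uniaxial load, so epsilon_lateral = -nu·epsilon_axial.
Substitute:
  epsilon_lateral = -(0.34 × 0.000632)
  epsilon_lateral = -0.0002149
Final answer: epsilon_lateral = -0.0002149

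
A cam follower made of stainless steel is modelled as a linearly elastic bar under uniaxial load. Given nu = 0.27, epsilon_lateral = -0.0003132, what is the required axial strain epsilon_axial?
Model: a linearly elastic bar under uniaxial load, so epsilon_lateral = -nu·epsilon_axial.
Solve for epsilon_axial: epsilon_axial = -epsilon_lateral / nu.
Substitute:
  epsilon_axial = -(-0.0003132) / 0.27
  epsilon_axial = 0.00116
Final answer: epsilon_axial = 0.00116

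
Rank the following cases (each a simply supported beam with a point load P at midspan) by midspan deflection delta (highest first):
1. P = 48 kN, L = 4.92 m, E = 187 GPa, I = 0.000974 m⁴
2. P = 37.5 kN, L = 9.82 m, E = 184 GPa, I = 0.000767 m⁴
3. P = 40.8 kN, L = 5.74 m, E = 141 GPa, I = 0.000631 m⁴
Model: a simply supported beam with a point load P at midspan, so delta = (P·L^3) / (48·E·I) (SI units).
  Case 1: delta = (48000 × 4.92^3) / (48 × (1.87 × 10¹¹) × 0.000974) = 0.0006539 m = 0.6539 mm
  Case 2: delta = (37500 × 9.82^3) / (48 × (1.84 × 10¹¹) × 0.000767) = 0.005242 m = 5.242 mm
  Case 3: delta = (40800 × 5.74^3) / (48 × (1.41 × 10¹¹) × 0.000631) = 0.001807 m = 1.807 mm
Ordering: 5.242 mm (case 2) > 1.807 mm (case 3) > 0.6539 mm (case 1)
Final answer: 2, 3, 1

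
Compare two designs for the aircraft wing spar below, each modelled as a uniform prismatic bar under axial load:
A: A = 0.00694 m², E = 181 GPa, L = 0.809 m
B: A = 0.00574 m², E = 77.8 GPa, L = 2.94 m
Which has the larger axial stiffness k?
Model: a uniform prismatic bar under axial load, so k = (A·E) / L (SI units).
  A: k = (0.00694 × (1.81 × 10¹¹)) / 0.809 = 1.553 × 10⁹ N/m = 1553 MN/m
  B: k = (0.00574 × (7.78 × 10¹⁰)) / 2.94 = 1.519 × 10⁸ N/m = 151.9 MN/m
1553 MN/m > 151.9 MN/m, so A is larger.
Final answer: A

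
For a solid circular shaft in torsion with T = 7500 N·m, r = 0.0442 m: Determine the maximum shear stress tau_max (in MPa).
Model: a solid circular shaft in torsion, so tau_max = (2·T) / (π·r^3).
Substitute:
  tau_max = (2 × 7500) / (π × 0.0442^3)
  tau_max = 5.529 × 10⁷ Pa
Convert: tau_max = 5.529 × 10⁷ Pa = 55.29 MPa
Final answer: tau_max = 55.29 MPa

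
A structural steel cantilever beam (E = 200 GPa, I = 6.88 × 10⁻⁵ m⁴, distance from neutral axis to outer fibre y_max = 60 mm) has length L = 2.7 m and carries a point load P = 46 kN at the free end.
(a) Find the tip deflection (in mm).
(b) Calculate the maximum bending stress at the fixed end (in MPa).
(a) Tip deflection of a cantilever with an end point load: δ = P·L^3 / (3·E·I). Convert P = 46 kN = 46000 N, E = 200 GPa = 2 × 10¹¹ Pa.
  δ = (46000 × 2.7^3) / (3 × (2 × 10¹¹) × (6.88 × 10⁻⁵)) = 0.02193 m = 21.93 mm
(b) Maximum bending moment at the fixed end: M = P·L = 46000 × 2.7 = 124200 N·m. Convert y_max = 60 mm = 0.06 m.
  σ = M·y_max / I = (124200 × 0.06) / (6.88 × 10⁻⁵) = 1.083 × 10⁸ Pa = 108.3 MPa
Final answer: (a) δ = 21.93 mm, (b) σ = 108.3 MPa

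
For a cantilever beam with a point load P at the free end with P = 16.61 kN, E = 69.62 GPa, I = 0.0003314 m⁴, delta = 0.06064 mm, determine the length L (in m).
Model: a cantilever beam with a point load P at the free end, so delta = (P·L^3) / (3·E·I).
Solve for L: L = ((3·delta·E·I) / P)^(1/3).
Convert to SI units:
  P = 16.61 kN = 16610 N
  E = 69.62 GPa = 6.962 × 10¹⁰ Pa
  delta = 0.06064 mm = 6.064 × 10⁻⁵ m
Substitute:
  L = ((3 × (6.064 × 10⁻⁵) × (6.962 × 10¹⁰) × 0.0003314) / 16610)^(1/3)
  L = 0.6322 m
Final answer: L = 0.6322 m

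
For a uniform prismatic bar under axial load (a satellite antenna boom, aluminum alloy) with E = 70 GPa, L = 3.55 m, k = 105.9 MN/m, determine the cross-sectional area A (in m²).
Model: a uniform prismatic bar under axial load, so k = (A·E) / L.
Solve for A: A = (k·L) / E.
Convert to SI units:
  E = 70 GPa = 7 × 10¹⁰ Pa
  k = 105.9 MN/m = 1.059 × 10⁸ N/m
Substitute:
  A = ((1.059 × 10⁸) × 3.55) / (7 × 10¹⁰)
  A = 0.005371 m²
Final answer: A = 0.005371 m²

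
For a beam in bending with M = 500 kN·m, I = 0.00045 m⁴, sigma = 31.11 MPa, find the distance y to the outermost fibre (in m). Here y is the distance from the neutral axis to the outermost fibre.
Model: a beam in bending, so sigma = (M·y) / I.
Solve for y: y = (sigma·I) / M.
Convert to SI units:
  M = 500 kN·m = 500000 N·m
  sigma = 31.11 MPa = 3.111 × 10⁷ Pa
Substitute:
  y = ((3.111 × 10⁷) × 0.00045) / 500000
  y = 0.028 m
Final answer: y = 0.028 m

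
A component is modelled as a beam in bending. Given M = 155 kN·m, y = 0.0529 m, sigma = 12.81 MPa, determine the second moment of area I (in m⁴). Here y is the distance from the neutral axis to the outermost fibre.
Model: a beam in bending, so sigma = (M·y) / I.
Solve for I: I = (M·y) / sigma.
Convert to SI units:
  M = 155 kN·m = 155000 N·m
  sigma = 12.81 MPa = 1.281 × 10⁷ Pa
Substitute:
  I = (155000 × 0.0529) / (1.281 × 10⁷)
  I = 0.0006401 m⁴
Final answer: I = 0.0006401 m⁴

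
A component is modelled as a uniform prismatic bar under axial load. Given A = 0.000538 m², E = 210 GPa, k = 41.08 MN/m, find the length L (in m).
Model: a uniform prismatic bar under axial load, so k = (A·E) / L.
Solve for L: L = (A·E) / k.
Convert to SI units:
  E = 210 GPa = 2.1 × 10¹¹ Pa
  k = 41.08 MN/m = 4.108 × 10⁷ N/m
Substitute:
  L = (0.000538 × (2.1 × 10¹¹)) / (4.108 × 10⁷)
  L = 2.75 m
Final answer: L = 2.75 m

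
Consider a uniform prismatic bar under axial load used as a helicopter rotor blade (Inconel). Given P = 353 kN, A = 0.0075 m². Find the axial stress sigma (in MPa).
Model: a uniform prismatic bar under axial load, so sigma = P / A.
Convert to SI units:
  P = 353 kN = 353000 N
Substitute:
  sigma = 353000 / 0.0075
  sigma = 4.707 × 10⁷ Pa
Convert: sigma = 4.707 × 10⁷ Pa = 47.07 MPa
Final answer: sigma = 47.07 MPa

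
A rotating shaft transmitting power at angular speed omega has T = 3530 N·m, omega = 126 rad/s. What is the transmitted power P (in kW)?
Model: a rotating shaft transmitting power at angular speed omega, so P = T·omega.
Substitute:
  P = 3530 × 126
  P = 444800 W
Convert: P = 444800 W = 444.8 kW
Final answer: P = 444.8 kW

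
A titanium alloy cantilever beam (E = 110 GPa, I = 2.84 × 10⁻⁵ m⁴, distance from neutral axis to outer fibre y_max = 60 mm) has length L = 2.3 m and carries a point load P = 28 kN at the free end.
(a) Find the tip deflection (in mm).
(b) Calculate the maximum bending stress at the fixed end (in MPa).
(a) Tip deflection of a cantilever with an end point load: δ = P·L^3 / (3·E·I). Convert P = 28 kN = 28000 N, E = 110 GPa = 1.1 × 10¹¹ Pa.
  δ = (28000 × 2.3^3) / (3 × (1.1 × 10¹¹) × (2.84 × 10⁻⁵)) = 0.03635 m = 36.35 mm
(b) Maximum bending moment at the fixed end: M = P·L = 28000 × 2.3 = 64400 N·m. Convert y_max = 60 mm = 0.06 m.
  σ = M·y_max / I = (64400 × 0.06) / (2.84 × 10⁻⁵) = 1.361 × 10⁸ Pa = 136.1 MPa
Final answer: (a) δ = 36.35 mm, (b) σ = 136.1 MPa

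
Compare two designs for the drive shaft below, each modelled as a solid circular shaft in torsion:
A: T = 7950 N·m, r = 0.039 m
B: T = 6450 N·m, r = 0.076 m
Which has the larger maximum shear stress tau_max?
Model: a solid circular shaft in torsion, so tau_max = (2·T) / (π·r^3) (SI units).
  A: tau_max = (2 × 7950) / (π × 0.039^3) = 8.532 × 10⁷ Pa = 85.32 MPa
  B: tau_max = (2 × 6450) / (π × 0.076^3) = 9.354 × 10⁶ Pa = 9.354 MPa
85.32 MPa > 9.354 MPa, so A is larger.
Final answer: A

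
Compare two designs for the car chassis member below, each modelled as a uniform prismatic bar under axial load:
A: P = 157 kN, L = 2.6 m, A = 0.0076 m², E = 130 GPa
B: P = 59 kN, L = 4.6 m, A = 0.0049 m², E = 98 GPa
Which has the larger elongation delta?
Model: a uniform prismatic bar under axial load, so delta = (P·L) / (A·E) (SI units).
  A: delta = (157000 × 2.6) / (0.0076 × (1.3 × 10¹¹)) = 0.0004132 m = 0.4132 mm
  B: delta = (59000 × 4.6) / (0.0049 × (9.8 × 10¹⁰)) = 0.0005652 m = 0.5652 mm
0.5652 mm > 0.4132 mm, so B is larger.
Final answer: B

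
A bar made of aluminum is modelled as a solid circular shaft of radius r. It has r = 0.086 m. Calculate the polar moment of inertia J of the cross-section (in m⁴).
Model: a solid circular shaft of radius r, so J = (π·r^4) / 2.
Substitute:
  J = (π × 0.086^4) / 2
  J = 8.592 × 10⁻⁵ m⁴
Final answer: J = 8.592 × 10⁻⁵ m⁴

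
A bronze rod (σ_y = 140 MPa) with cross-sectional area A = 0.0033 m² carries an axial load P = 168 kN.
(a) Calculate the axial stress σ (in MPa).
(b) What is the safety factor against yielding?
(a) Axial stress σ = P/A. Convert P = 168 kN = 168000 N.
  σ = 168000 / 0.0033 = 5.091 × 10⁷ Pa = 50.91 MPa
(b) Safety factor SF = σ_y/σ = 140 / 50.91 = 2.75
Final answer: (a) σ = 50.91 MPa, (b) SF = 2.75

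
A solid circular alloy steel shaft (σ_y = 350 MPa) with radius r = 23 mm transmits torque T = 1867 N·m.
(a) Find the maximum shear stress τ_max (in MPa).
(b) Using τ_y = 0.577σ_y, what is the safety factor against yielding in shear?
(a) For a solid circular shaft, τ_max = T·r/J with J = π·r^4/2, i.e. τ_max = 2·T / (π·r^3). Convert r = 23 mm = 0.023 m.
  τ_max = (2 × 1867) / (π × 0.023^3) = 9.769 × 10⁷ Pa = 97.69 MPa
(b) τ_y = 0.577 × 350 = 201.95 MPa
  SF = τ_y/τ_max = 201.95 / 97.69 = 2.067
Final answer: (a) τ_max = 97.69 MPa, (b) SF = 2.067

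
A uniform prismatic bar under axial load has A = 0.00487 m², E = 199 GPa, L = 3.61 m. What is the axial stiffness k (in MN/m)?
Model: a uniform prismatic bar under axial load, so k = (A·E) / L.
Convert to SI units:
  E = 199 GPa = 1.99 × 10¹¹ Pa
Substitute:
  k = (0.00487 × (1.99 × 10¹¹)) / 3.61
  k = 2.685 × 10⁸ N/m
Convert: k = 2.685 × 10⁸ N/m = 268.5 MN/m
Final answer: k = 268.5 MN/m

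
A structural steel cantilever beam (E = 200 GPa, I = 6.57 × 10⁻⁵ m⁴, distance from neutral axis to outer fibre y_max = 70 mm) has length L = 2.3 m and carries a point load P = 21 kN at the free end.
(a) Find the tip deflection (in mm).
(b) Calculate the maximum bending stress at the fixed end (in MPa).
(a) Tip deflection of a cantilever with an end point load: δ = P·L^3 / (3·E·I). Convert P = 21 kN = 21000 N, E = 200 GPa = 2 × 10¹¹ Pa.
  δ = (21000 × 2.3^3) / (3 × (2 × 10¹¹) × (6.57 × 10⁻⁵)) = 0.006482 m = 6.482 mm
(b) Maximum bending moment at the fixed end: M = P·L = 21000 × 2.3 = 48300 N·m. Convert y_max = 70 mm = 0.07 m.
  σ = M·y_max / I = (48300 × 0.07) / (6.57 × 10⁻⁵) = 5.146 × 10⁷ Pa = 51.46 MPa
Final answer: (a) δ = 6.482 mm, (b) σ = 51.46 MPa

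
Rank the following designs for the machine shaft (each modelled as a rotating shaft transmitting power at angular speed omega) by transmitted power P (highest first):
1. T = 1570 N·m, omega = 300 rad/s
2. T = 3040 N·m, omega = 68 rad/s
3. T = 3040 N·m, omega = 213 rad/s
Model: a rotating shaft transmitting power at angular speed omega, so P = T·omega (SI units).
  Case 1: P = 1570 × 300 = 471000 W = 471 kW
  Case 2: P = 3040 × 68 = 206700 W = 206.7 kW
  Case 3: P = 3040 × 213 = 647500 W = 647.5 kW
Ordering: 647.5 kW (case 3) > 471 kW (case 1) > 206.7 kW (case 2)
Final answer: 3, 1, 2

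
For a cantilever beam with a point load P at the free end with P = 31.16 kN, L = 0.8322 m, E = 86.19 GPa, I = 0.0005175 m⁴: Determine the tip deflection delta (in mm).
Model: a cantilever beam with a point load P at the free end, so delta = (P·L^3) / (3·E·I).
Convert to SI units:
  P = 31.16 kN = 31160 N
  E = 86.19 GPa = 8.619 × 10¹⁰ Pa
Substitute:
  delta = (31160 × 0.8322^3) / (3 × (8.619 × 10¹⁰) × 0.0005175)
  delta = 0.0001342 m
Convert: delta = 0.0001342 m = 0.1342 mm
Final answer: delta = 0.1342 mm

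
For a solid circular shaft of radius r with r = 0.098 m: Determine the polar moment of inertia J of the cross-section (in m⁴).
Model: a solid circular shaft of radius r, so J = (π·r^4) / 2.
Substitute:
  J = (π × 0.098^4) / 2
  J = 0.0001449 m⁴
Final answer: J = 0.0001449 m⁴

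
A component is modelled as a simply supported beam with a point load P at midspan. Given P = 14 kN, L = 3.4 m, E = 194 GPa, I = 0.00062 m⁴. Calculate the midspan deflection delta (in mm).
Model: a simply supported beam with a point load P at midspan, so delta = (P·L^3) / (48·E·I).
Convert to SI units:
  P = 14 kN = 14000 N
  E = 194 GPa = 1.94 × 10¹¹ Pa
Substitute:
  delta = (14000 × 3.4^3) / (48 × (1.94 × 10¹¹) × 0.00062)
  delta = 9.531 × 10⁻⁵ m
Convert: delta = 9.531 × 10⁻⁵ m = 0.09531 mm
Final answer: delta = 0.09531 mm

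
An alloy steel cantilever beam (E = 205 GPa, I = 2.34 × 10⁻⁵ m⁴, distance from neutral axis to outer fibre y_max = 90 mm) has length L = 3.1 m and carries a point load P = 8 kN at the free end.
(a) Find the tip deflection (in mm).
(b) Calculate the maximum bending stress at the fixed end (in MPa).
(a) Tip deflection of a cantilever with an end point load: δ = P·L^3 / (3·E·I). Convert P = 8 kN = 8000 N, E = 205 GPa = 2.05 × 10¹¹ Pa.
  δ = (8000 × 3.1^3) / (3 × (2.05 × 10¹¹) × (2.34 × 10⁻⁵)) = 0.01656 m = 16.56 mm
(b) Maximum bending moment at the fixed end: M = P·L = 8000 × 3.1 = 24800 N·m. Convert y_max = 90 mm = 0.09 m.
  σ = M·y_max / I = (24800 × 0.09) / (2.34 × 10⁻⁵) = 9.538 × 10⁷ Pa = 95.38 MPa
Final answer: (a) δ = 16.56 mm, (b) σ = 95.38 MPa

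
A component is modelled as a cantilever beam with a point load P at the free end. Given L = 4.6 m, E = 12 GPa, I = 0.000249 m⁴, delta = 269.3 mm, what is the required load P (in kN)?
Model: a cantilever beam with a point load P at the free end, so delta = (P·L^3) / (3·E·I).
Solve for P: P = (3·delta·E·I) / L^3.
Convert to SI units:
  E = 12 GPa = 1.2 × 10¹⁰ Pa
  delta = 269.3 mm = 0.2693 m
Substitute:
  P = (3 × 0.2693 × (1.2 × 10¹⁰) × 0.000249) / 4.6^3
  P = 24800 N
Convert: P = 24800 N = 24.8 kN
Final answer: P = 24.8 kN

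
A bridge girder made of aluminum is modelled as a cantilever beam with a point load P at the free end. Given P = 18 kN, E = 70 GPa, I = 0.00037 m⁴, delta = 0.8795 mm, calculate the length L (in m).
Model: a cantilever beam with a point load P at the free end, so delta = (P·L^3) / (3·E·I).
Solve for L: L = ((3·delta·E·I) / P)^(1/3).
Convert to SI units:
  P = 18 kN = 18000 N
  E = 70 GPa = 7 × 10¹⁰ Pa
  delta = 0.8795 mm = 0.0008795 m
Substitute:
  L = ((3 × 0.0008795 × (7 × 10¹⁰) × 0.00037) / 18000)^(1/3)
  L = 1.56 m
Final answer: L = 1.56 m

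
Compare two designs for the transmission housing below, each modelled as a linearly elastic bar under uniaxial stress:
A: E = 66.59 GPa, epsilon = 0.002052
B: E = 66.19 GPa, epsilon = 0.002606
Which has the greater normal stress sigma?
Model: a linearly elastic bar under uniaxial stress, so sigma = E·epsilon (SI units).
  A: sigma = (6.659 × 10¹⁰) × 0.002052 = 1.366 × 10⁸ Pa = 136.6 MPa
  B: sigma = (6.619 × 10¹⁰) × 0.002606 = 1.725 × 10⁸ Pa = 172.5 MPa
172.5 MPa > 136.6 MPa, so B is larger.
Final answer: B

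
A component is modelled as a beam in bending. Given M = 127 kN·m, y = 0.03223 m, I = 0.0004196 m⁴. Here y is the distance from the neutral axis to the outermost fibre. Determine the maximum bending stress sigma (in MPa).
Model: a beam in bending, so sigma = (M·y) / I.
Convert to SI units:
  M = 127 kN·m = 127000 N·m
Substitute:
  sigma = (127000 × 0.03223) / 0.0004196
  sigma = 9.755 × 10⁶ Pa
Convert: sigma = 9.755 × 10⁶ Pa = 9.755 MPa
Final answer: sigma = 9.755 MPa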